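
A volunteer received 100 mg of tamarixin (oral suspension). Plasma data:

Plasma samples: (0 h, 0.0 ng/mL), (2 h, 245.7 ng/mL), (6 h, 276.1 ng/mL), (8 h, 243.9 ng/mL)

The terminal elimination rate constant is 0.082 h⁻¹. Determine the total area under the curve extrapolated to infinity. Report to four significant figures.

Trapezoidal AUC_0→8:
  [0→2]: (0.0+245.7)/2 × 2 = 245.7
  [2→6]: (245.7+276.1)/2 × 4 = 1043.6
  [6→8]: (276.1+243.9)/2 × 2 = 520.0
  Sum = 1809.3 ng/mL·h
Extrapolated tail: C_last / k_e = 243.9 / 0.082 = 2974.390
AUC_0→∞ = 1809.3 + 2974.390 = 4783.69 ng/mL·h

AUC = 4784 ng/mL·h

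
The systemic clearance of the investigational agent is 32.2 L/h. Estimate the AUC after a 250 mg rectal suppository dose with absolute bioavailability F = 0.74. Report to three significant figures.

AUC_0→∞ = F × Dose / CL
        = 0.74 × 250 / 32.2 = 5.74534 mg/L·h

AUC = 5.75 mg/L·h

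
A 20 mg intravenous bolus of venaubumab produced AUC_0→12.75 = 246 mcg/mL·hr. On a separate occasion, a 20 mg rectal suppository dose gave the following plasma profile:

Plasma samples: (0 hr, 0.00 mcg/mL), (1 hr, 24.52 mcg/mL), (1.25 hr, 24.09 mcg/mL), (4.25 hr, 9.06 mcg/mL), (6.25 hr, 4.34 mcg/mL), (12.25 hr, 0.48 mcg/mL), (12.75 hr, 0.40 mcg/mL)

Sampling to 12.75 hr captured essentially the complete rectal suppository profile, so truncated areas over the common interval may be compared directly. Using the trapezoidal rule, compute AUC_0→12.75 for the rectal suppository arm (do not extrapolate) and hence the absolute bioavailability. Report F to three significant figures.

F = 0.391

Trapezoidal AUC_0→12.75 (rectal suppository):
  [0→1]: (0.00+24.52)/2 × 1 = 12.26
  [1→1.25]: (24.52+24.09)/2 × 0.25 = 6.07625
  [1.25→4.25]: (24.09+9.06)/2 × 3 = 49.725
  [4.25→6.25]: (9.06+4.34)/2 × 2 = 13.4
  [6.25→12.25]: (4.34+0.48)/2 × 6 = 14.46
  [12.25→12.75]: (0.48+0.40)/2 × 0.5 = 0.22
  Sum = 96.14125 mcg/mL·hr
F = (AUC_ev/D_ev)/(AUC_iv/D_iv) = (96.14125/20)/(246/20) = 4.8070625/12.3 = 0.3908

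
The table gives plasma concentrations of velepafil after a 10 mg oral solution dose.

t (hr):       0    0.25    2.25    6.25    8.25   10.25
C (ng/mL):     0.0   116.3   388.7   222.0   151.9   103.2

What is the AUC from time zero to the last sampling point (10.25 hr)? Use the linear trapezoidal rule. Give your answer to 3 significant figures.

AUC = 2370 ng/mL·hr

Trapezoidal AUC_0→10.25:
  [0→0.25]: (0.0+116.3)/2 × 0.25 = 14.5375
  [0.25→2.25]: (116.3+388.7)/2 × 2 = 505.0
  [2.25→6.25]: (388.7+222.0)/2 × 4 = 1221.4
  [6.25→8.25]: (222.0+151.9)/2 × 2 = 373.9
  [8.25→10.25]: (151.9+103.2)/2 × 2 = 255.1
  Sum = 2369.9375 ng/mL·hr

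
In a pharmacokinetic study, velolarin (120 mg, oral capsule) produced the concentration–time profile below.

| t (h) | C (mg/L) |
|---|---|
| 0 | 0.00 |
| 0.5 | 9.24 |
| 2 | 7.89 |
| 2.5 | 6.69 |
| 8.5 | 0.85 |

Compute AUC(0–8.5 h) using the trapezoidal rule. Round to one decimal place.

Trapezoidal AUC_0→8.5:
  [0→0.5]: (0.00+9.24)/2 × 0.5 = 2.31
  [0.5→2]: (9.24+7.89)/2 × 1.5 = 12.8475
  [2→2.5]: (7.89+6.69)/2 × 0.5 = 3.645
  [2.5→8.5]: (6.69+0.85)/2 × 6 = 22.62
  Sum = 41.4225 mg/L·h

AUC = 41.4 mg/L·h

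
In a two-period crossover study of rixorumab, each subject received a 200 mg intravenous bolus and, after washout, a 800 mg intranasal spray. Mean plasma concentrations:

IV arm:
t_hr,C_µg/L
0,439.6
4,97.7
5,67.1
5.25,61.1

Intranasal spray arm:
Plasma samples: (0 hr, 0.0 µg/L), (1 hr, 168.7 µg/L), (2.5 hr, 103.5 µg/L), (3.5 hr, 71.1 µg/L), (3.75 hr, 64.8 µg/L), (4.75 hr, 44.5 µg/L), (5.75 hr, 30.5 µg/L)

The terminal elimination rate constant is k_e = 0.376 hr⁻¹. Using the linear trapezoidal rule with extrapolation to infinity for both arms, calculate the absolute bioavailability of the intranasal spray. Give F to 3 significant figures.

Trapezoidal AUC_0→5.25 (IV):
  [0→4]: (439.6+97.7)/2 × 4 = 1074.6
  [4→5]: (97.7+67.1)/2 × 1 = 82.4
  [5→5.25]: (67.1+61.1)/2 × 0.25 = 16.025
  Sum = 1173.025 µg/L·hr
IV tail: 61.1/0.376 = 162.500; AUC_iv,0→∞ = 1173.025 + 162.500 = 1335.525 µg/L·hr
Trapezoidal AUC_0→5.75 (intranasal spray):
  [0→1]: (0.0+168.7)/2 × 1 = 84.35
  [1→2.5]: (168.7+103.5)/2 × 1.5 = 204.15
  [2.5→3.5]: (103.5+71.1)/2 × 1 = 87.3
  [3.5→3.75]: (71.1+64.8)/2 × 0.25 = 16.9875
  [3.75→4.75]: (64.8+44.5)/2 × 1 = 54.65
  [4.75→5.75]: (44.5+30.5)/2 × 1 = 37.5
  Sum = 484.9375 µg/L·hr
intranasal spray tail: 30.5/0.376 = 81.117; AUC_ev,0→∞ = 484.9375 + 81.117 = 566.0545 µg/L·hr
F = (AUC_ev/D_ev)/(AUC_iv/D_iv) = (566.0545/800)/(1335.525/200) = 0.707568/6.677625 = 0.1060

F = 0.106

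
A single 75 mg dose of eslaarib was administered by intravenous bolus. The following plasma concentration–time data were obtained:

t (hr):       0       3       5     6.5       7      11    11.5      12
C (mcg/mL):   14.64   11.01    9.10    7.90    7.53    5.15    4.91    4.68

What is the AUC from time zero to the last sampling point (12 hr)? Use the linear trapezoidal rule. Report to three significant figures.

Trapezoidal AUC_0→12:
  [0→3]: (14.64+11.01)/2 × 3 = 38.475
  [3→5]: (11.01+9.10)/2 × 2 = 20.11
  [5→6.5]: (9.10+7.90)/2 × 1.5 = 12.75
  [6.5→7]: (7.90+7.53)/2 × 0.5 = 3.8575
  [7→11]: (7.53+5.15)/2 × 4 = 25.36
  [11→11.5]: (5.15+4.91)/2 × 0.5 = 2.515
  [11.5→12]: (4.91+4.68)/2 × 0.5 = 2.3975
  Sum = 105.465 mcg/mL·hr

AUC = 105 mcg/mL·hr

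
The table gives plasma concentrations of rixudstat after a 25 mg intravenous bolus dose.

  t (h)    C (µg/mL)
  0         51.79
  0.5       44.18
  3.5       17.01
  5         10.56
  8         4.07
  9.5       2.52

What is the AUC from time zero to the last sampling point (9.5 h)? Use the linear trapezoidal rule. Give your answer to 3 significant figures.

AUC = 163 µg/mL·h

Trapezoidal AUC_0→9.5:
  [0→0.5]: (51.79+44.18)/2 × 0.5 = 23.9925
  [0.5→3.5]: (44.18+17.01)/2 × 3 = 91.785
  [3.5→5]: (17.01+10.56)/2 × 1.5 = 20.6775
  [5→8]: (10.56+4.07)/2 × 3 = 21.945
  [8→9.5]: (4.07+2.52)/2 × 1.5 = 4.9425
  Sum = 163.3425 µg/mL·h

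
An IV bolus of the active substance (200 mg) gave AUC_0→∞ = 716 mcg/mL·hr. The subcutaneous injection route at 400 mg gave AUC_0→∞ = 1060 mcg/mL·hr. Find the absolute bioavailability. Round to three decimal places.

F = (AUC_ev / D_ev) / (AUC_iv / D_iv)
  = (1060/400) / (716/200)
  = 2.65 / 3.58 = 0.7402

F = 0.740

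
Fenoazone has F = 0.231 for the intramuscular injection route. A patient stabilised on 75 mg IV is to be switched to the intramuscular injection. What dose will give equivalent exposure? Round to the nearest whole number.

D_intramuscular = 325 mg

For equal systemic exposure: F × D_ev = D_iv
D_ev = D_iv / F = 75 / 0.231 = 324.675 mg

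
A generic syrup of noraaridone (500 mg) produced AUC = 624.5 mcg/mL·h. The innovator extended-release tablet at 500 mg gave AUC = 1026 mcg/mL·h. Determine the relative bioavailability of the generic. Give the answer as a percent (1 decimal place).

F_rel = 60.9%

F_rel = (AUC_test/D_test) / (AUC_ref/D_ref)
      = (624.5/500) / (1026/500)
      = 1.249 / 2.052 = 0.6087 = 60.87%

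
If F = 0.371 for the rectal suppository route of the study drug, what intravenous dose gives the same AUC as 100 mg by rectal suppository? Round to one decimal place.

D_iv = 37.1 mg

Systemic exposure from an extravascular dose = F × D_ev, so the equivalent IV dose is F × D_ev.
D_iv = F × D_ev = 0.371 × 100 = 37.1 mg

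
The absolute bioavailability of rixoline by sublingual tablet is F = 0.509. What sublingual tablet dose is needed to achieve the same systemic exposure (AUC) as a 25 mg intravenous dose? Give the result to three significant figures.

D_sublingual = 49.1 mg

For equal systemic exposure: F × D_ev = D_iv
D_ev = D_iv / F = 25 / 0.509 = 49.1159 mg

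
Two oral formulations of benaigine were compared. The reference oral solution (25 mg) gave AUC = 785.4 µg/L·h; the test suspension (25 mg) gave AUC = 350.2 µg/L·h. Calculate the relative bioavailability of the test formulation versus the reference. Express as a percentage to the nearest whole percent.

F_rel = 45%

F_rel = (AUC_test/D_test) / (AUC_ref/D_ref)
      = (350.2/25) / (785.4/25)
      = 14.008 / 31.416 = 0.4459 = 44.59%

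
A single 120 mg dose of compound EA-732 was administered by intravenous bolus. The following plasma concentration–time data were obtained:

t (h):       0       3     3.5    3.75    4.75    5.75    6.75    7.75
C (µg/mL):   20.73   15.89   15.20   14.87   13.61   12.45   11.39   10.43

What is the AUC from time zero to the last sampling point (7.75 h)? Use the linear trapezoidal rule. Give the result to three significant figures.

Trapezoidal AUC_0→7.75:
  [0→3]: (20.73+15.89)/2 × 3 = 54.93
  [3→3.5]: (15.89+15.20)/2 × 0.5 = 7.7725
  [3.5→3.75]: (15.20+14.87)/2 × 0.25 = 3.75875
  [3.75→4.75]: (14.87+13.61)/2 × 1 = 14.24
  [4.75→5.75]: (13.61+12.45)/2 × 1 = 13.03
  [5.75→6.75]: (12.45+11.39)/2 × 1 = 11.92
  [6.75→7.75]: (11.39+10.43)/2 × 1 = 10.91
  Sum = 116.56125 µg/mL·h

AUC = 117 µg/mL·h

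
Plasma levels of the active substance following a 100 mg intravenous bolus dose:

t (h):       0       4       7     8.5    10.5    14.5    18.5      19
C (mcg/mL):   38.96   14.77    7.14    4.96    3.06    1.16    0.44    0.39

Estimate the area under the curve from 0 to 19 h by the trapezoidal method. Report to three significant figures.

Trapezoidal AUC_0→19:
  [0→4]: (38.96+14.77)/2 × 4 = 107.46
  [4→7]: (14.77+7.14)/2 × 3 = 32.865
  [7→8.5]: (7.14+4.96)/2 × 1.5 = 9.075
  [8.5→10.5]: (4.96+3.06)/2 × 2 = 8.02
  [10.5→14.5]: (3.06+1.16)/2 × 4 = 8.44
  [14.5→18.5]: (1.16+0.44)/2 × 4 = 3.2
  [18.5→19]: (0.44+0.39)/2 × 0.5 = 0.2075
  Sum = 169.2675 mcg/mL·h

AUC = 169 mcg/mL·h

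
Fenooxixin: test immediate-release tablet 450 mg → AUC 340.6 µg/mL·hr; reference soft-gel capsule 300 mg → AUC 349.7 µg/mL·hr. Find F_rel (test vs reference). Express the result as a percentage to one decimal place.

F_rel = 64.9%

F_rel = (AUC_test/D_test) / (AUC_ref/D_ref)
      = (340.6/450) / (349.7/300)
      = 0.756889 / 1.16567 = 0.6493 = 64.93%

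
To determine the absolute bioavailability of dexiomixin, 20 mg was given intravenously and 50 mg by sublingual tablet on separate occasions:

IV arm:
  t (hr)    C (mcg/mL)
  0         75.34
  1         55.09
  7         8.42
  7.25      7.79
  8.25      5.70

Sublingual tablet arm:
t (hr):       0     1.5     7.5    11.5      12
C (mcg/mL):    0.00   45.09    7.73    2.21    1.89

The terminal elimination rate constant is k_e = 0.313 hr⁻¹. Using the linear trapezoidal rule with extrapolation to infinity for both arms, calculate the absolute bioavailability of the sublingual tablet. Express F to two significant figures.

F = 0.31

Trapezoidal AUC_0→8.25 (IV):
  [0→1]: (75.34+55.09)/2 × 1 = 65.215
  [1→7]: (55.09+8.42)/2 × 6 = 190.53
  [7→7.25]: (8.42+7.79)/2 × 0.25 = 2.02625
  [7.25→8.25]: (7.79+5.70)/2 × 1 = 6.745
  Sum = 264.51625 mcg/mL·hr
IV tail: 5.70/0.313 = 18.211; AUC_iv,0→∞ = 264.51625 + 18.211 = 282.72725 mcg/mL·hr
Trapezoidal AUC_0→12 (sublingual tablet):
  [0→1.5]: (0.00+45.09)/2 × 1.5 = 33.8175
  [1.5→7.5]: (45.09+7.73)/2 × 6 = 158.46
  [7.5→11.5]: (7.73+2.21)/2 × 4 = 19.88
  [11.5→12]: (2.21+1.89)/2 × 0.5 = 1.025
  Sum = 213.1825 mcg/mL·hr
sublingual tablet tail: 1.89/0.313 = 6.038; AUC_ev,0→∞ = 213.1825 + 6.038 = 219.2205 mcg/mL·hr
F = (AUC_ev/D_ev)/(AUC_iv/D_iv) = (219.2205/50)/(282.72725/20) = 4.38441/14.1364 = 0.3102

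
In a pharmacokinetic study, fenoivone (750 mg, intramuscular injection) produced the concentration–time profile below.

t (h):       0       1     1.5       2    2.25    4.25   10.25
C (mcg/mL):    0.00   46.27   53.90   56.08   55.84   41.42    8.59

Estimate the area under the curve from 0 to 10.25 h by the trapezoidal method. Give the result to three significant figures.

AUC = 337 mcg/mL·h

Trapezoidal AUC_0→10.25:
  [0→1]: (0.00+46.27)/2 × 1 = 23.135
  [1→1.5]: (46.27+53.90)/2 × 0.5 = 25.0425
  [1.5→2]: (53.90+56.08)/2 × 0.5 = 27.495
  [2→2.25]: (56.08+55.84)/2 × 0.25 = 13.99
  [2.25→4.25]: (55.84+41.42)/2 × 2 = 97.26
  [4.25→10.25]: (41.42+8.59)/2 × 6 = 150.03
  Sum = 336.9525 mcg/mL·h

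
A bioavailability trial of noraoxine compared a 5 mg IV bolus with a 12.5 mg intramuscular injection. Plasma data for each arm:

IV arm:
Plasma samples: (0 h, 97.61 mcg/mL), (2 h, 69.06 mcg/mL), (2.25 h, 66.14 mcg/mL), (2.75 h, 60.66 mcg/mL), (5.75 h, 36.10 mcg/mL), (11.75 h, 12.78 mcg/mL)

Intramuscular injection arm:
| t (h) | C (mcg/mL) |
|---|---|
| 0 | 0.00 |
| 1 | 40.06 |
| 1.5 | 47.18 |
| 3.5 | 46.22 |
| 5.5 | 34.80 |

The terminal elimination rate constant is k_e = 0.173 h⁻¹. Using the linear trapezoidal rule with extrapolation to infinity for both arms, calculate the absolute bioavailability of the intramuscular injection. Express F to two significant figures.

Trapezoidal AUC_0→11.75 (IV):
  [0→2]: (97.61+69.06)/2 × 2 = 166.67
  [2→2.25]: (69.06+66.14)/2 × 0.25 = 16.9
  [2.25→2.75]: (66.14+60.66)/2 × 0.5 = 31.7
  [2.75→5.75]: (60.66+36.10)/2 × 3 = 145.14
  [5.75→11.75]: (36.10+12.78)/2 × 6 = 146.64
  Sum = 507.05 mcg/mL·h
IV tail: 12.78/0.173 = 73.873; AUC_iv,0→∞ = 507.05 + 73.873 = 580.923 mcg/mL·h
Trapezoidal AUC_0→5.5 (intramuscular injection):
  [0→1]: (0.00+40.06)/2 × 1 = 20.03
  [1→1.5]: (40.06+47.18)/2 × 0.5 = 21.81
  [1.5→3.5]: (47.18+46.22)/2 × 2 = 93.4
  [3.5→5.5]: (46.22+34.80)/2 × 2 = 81.02
  Sum = 216.26 mcg/mL·h
intramuscular injection tail: 34.80/0.173 = 201.156; AUC_ev,0→∞ = 216.26 + 201.156 = 417.416 mcg/mL·h
F = (AUC_ev/D_ev)/(AUC_iv/D_iv) = (417.416/12.5)/(580.923/5) = 33.39328/116.1846 = 0.2874

F = 0.29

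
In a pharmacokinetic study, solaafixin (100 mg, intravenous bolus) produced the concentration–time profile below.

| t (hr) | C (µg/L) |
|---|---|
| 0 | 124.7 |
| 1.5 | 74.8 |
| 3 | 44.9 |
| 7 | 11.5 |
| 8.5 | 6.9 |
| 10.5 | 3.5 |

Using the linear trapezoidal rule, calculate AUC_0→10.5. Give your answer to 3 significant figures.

Trapezoidal AUC_0→10.5:
  [0→1.5]: (124.7+74.8)/2 × 1.5 = 149.625
  [1.5→3]: (74.8+44.9)/2 × 1.5 = 89.775
  [3→7]: (44.9+11.5)/2 × 4 = 112.8
  [7→8.5]: (11.5+6.9)/2 × 1.5 = 13.8
  [8.5→10.5]: (6.9+3.5)/2 × 2 = 10.4
  Sum = 376.4 µg/L·hr

AUC = 376 µg/L·hr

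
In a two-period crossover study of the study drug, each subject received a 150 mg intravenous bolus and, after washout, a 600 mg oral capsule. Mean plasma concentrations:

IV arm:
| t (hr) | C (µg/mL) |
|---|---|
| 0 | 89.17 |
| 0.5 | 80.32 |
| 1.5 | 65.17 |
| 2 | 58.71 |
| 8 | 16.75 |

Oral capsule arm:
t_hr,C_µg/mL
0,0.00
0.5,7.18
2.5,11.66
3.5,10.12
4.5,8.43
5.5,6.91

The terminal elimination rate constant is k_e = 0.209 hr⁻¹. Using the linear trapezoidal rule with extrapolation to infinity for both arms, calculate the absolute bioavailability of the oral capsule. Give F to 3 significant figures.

Trapezoidal AUC_0→8 (IV):
  [0→0.5]: (89.17+80.32)/2 × 0.5 = 42.3725
  [0.5→1.5]: (80.32+65.17)/2 × 1 = 72.745
  [1.5→2]: (65.17+58.71)/2 × 0.5 = 30.97
  [2→8]: (58.71+16.75)/2 × 6 = 226.38
  Sum = 372.4675 µg/mL·hr
IV tail: 16.75/0.209 = 80.144; AUC_iv,0→∞ = 372.4675 + 80.144 = 452.6115 µg/mL·hr
Trapezoidal AUC_0→5.5 (oral capsule):
  [0→0.5]: (0.00+7.18)/2 × 0.5 = 1.795
  [0.5→2.5]: (7.18+11.66)/2 × 2 = 18.84
  [2.5→3.5]: (11.66+10.12)/2 × 1 = 10.89
  [3.5→4.5]: (10.12+8.43)/2 × 1 = 9.275
  [4.5→5.5]: (8.43+6.91)/2 × 1 = 7.67
  Sum = 48.47 µg/mL·hr
oral capsule tail: 6.91/0.209 = 33.062; AUC_ev,0→∞ = 48.47 + 33.062 = 81.532 µg/mL·hr
F = (AUC_ev/D_ev)/(AUC_iv/D_iv) = (81.532/600)/(452.6115/150) = 0.135887/3.01741 = 0.0450

F = 0.0450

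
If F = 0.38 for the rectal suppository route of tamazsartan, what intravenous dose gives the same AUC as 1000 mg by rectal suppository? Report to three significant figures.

D_iv = 380 mg

Systemic exposure from an extravascular dose = F × D_ev, so the equivalent IV dose is F × D_ev.
D_iv = F × D_ev = 0.38 × 1000 = 380 mg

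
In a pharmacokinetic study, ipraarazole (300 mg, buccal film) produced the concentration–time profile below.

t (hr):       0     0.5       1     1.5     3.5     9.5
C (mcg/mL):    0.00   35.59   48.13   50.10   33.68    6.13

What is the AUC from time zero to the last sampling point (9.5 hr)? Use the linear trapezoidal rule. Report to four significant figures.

AUC = 257.6 mcg/mL·hr

Trapezoidal AUC_0→9.5:
  [0→0.5]: (0.00+35.59)/2 × 0.5 = 8.8975
  [0.5→1]: (35.59+48.13)/2 × 0.5 = 20.93
  [1→1.5]: (48.13+50.10)/2 × 0.5 = 24.5575
  [1.5→3.5]: (50.10+33.68)/2 × 2 = 83.78
  [3.5→9.5]: (33.68+6.13)/2 × 6 = 119.43
  Sum = 257.595 mcg/mL·hr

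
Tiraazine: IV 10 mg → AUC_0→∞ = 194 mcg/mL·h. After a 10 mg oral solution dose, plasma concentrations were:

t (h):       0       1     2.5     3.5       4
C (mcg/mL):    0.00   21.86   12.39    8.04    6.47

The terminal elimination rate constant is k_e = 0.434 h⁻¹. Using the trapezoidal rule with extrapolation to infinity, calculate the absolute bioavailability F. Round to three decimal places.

F = 0.337

Trapezoidal AUC_0→4 (oral solution):
  [0→1]: (0.00+21.86)/2 × 1 = 10.93
  [1→2.5]: (21.86+12.39)/2 × 1.5 = 25.6875
  [2.5→3.5]: (12.39+8.04)/2 × 1 = 10.215
  [3.5→4]: (8.04+6.47)/2 × 0.5 = 3.6275
  Sum = 50.46 mcg/mL·h
Tail: C_last/k_e = 6.47/0.434 = 14.908
AUC_0→∞ (oral solution) = 50.46 + 14.908 = 65.368 mcg/mL·h
F = (AUC_ev/D_ev)/(AUC_iv/D_iv) = (65.368/10)/(194/10) = 6.5368/19.4 = 0.3369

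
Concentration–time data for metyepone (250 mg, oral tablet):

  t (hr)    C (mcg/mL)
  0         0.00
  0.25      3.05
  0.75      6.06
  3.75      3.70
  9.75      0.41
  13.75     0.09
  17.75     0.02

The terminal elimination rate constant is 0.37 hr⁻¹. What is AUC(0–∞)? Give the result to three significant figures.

AUC = 30.9 mcg/mL·hr

Trapezoidal AUC_0→17.75:
  [0→0.25]: (0.00+3.05)/2 × 0.25 = 0.38125
  [0.25→0.75]: (3.05+6.06)/2 × 0.5 = 2.2775
  [0.75→3.75]: (6.06+3.70)/2 × 3 = 14.64
  [3.75→9.75]: (3.70+0.41)/2 × 6 = 12.33
  [9.75→13.75]: (0.41+0.09)/2 × 4 = 1.0
  [13.75→17.75]: (0.09+0.02)/2 × 4 = 0.22
  Sum = 30.84875 mcg/mL·hr
Extrapolated tail: C_last / k_e = 0.02 / 0.37 = 0.054
AUC_0→∞ = 30.84875 + 0.054 = 30.90275 mcg/mL·hr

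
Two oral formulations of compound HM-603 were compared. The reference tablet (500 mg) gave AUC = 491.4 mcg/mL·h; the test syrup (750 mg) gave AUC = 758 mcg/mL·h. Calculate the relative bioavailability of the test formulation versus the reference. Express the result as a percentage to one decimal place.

F_rel = 102.8%

F_rel = (AUC_test/D_test) / (AUC_ref/D_ref)
      = (758/750) / (491.4/500)
      = 1.01067 / 0.9828 = 1.0284 = 102.84%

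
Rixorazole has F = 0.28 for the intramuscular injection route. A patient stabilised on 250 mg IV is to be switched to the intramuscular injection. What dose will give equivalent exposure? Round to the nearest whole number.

For equal systemic exposure: F × D_ev = D_iv
D_ev = D_iv / F = 250 / 0.28 = 892.857 mg

D_intramuscular = 893 mg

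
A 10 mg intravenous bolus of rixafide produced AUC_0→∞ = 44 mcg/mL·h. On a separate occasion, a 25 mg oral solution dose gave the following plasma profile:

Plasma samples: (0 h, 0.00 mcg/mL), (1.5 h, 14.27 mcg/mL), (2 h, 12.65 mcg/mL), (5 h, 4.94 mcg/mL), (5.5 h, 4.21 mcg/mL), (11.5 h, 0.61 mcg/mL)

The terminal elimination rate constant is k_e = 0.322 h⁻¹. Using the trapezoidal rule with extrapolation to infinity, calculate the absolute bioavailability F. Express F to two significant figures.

Trapezoidal AUC_0→11.5 (oral solution):
  [0→1.5]: (0.00+14.27)/2 × 1.5 = 10.7025
  [1.5→2]: (14.27+12.65)/2 × 0.5 = 6.73
  [2→5]: (12.65+4.94)/2 × 3 = 26.385
  [5→5.5]: (4.94+4.21)/2 × 0.5 = 2.2875
  [5.5→11.5]: (4.21+0.61)/2 × 6 = 14.46
  Sum = 60.565 mcg/mL·h
Tail: C_last/k_e = 0.61/0.322 = 1.894
AUC_0→∞ (oral solution) = 60.565 + 1.894 = 62.459 mcg/mL·h
F = (AUC_ev/D_ev)/(AUC_iv/D_iv) = (62.459/25)/(44/10) = 2.49836/4.4 = 0.5678

F = 0.57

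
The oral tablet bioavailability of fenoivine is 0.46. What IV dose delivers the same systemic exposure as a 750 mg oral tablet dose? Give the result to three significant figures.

Systemic exposure from an extravascular dose = F × D_ev, so the equivalent IV dose is F × D_ev.
D_iv = F × D_ev = 0.46 × 750 = 345 mg

D_iv = 345 mg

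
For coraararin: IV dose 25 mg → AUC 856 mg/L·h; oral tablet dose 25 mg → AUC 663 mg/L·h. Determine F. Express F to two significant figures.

F = (AUC_ev / D_ev) / (AUC_iv / D_iv)
  = (663/25) / (856/25)
  = 26.52 / 34.24 = 0.7745

F = 0.77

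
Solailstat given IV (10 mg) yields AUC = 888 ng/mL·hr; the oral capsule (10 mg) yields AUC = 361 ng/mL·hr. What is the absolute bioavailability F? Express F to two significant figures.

F = (AUC_ev / D_ev) / (AUC_iv / D_iv)
  = (361/10) / (888/10)
  = 36.1 / 88.8 = 0.4065

F = 0.41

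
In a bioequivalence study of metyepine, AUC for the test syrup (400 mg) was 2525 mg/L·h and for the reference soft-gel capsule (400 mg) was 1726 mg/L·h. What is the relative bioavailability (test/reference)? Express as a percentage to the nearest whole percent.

F_rel = 146%

F_rel = (AUC_test/D_test) / (AUC_ref/D_ref)
      = (2525/400) / (1726/400)
      = 6.3125 / 4.315 = 1.4629 = 146.29%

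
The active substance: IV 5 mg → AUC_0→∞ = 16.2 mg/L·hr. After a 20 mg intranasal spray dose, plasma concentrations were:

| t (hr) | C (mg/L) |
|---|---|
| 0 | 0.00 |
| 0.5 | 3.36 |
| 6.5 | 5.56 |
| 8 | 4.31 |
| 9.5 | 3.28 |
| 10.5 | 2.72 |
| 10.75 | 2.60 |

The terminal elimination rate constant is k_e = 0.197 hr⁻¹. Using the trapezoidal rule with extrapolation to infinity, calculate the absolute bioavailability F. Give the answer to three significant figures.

Trapezoidal AUC_0→10.75 (intranasal spray):
  [0→0.5]: (0.00+3.36)/2 × 0.5 = 0.84
  [0.5→6.5]: (3.36+5.56)/2 × 6 = 26.76
  [6.5→8]: (5.56+4.31)/2 × 1.5 = 7.4025
  [8→9.5]: (4.31+3.28)/2 × 1.5 = 5.6925
  [9.5→10.5]: (3.28+2.72)/2 × 1 = 3.0
  [10.5→10.75]: (2.72+2.60)/2 × 0.25 = 0.665
  Sum = 44.36 mg/L·hr
Tail: C_last/k_e = 2.60/0.197 = 13.198
AUC_0→∞ (intranasal spray) = 44.36 + 13.198 = 57.558 mg/L·hr
F = (AUC_ev/D_ev)/(AUC_iv/D_iv) = (57.558/20)/(16.2/5) = 2.8779/3.24 = 0.8882

F = 0.888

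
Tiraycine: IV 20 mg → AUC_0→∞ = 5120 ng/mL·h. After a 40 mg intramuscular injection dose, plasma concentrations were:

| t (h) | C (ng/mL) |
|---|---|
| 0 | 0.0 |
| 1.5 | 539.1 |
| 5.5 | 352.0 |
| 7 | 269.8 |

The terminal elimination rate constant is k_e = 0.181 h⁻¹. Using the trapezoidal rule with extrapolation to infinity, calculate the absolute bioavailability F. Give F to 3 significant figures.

Trapezoidal AUC_0→7 (intramuscular injection):
  [0→1.5]: (0.0+539.1)/2 × 1.5 = 404.325
  [1.5→5.5]: (539.1+352.0)/2 × 4 = 1782.2
  [5.5→7]: (352.0+269.8)/2 × 1.5 = 466.35
  Sum = 2652.875 ng/mL·h
Tail: C_last/k_e = 269.8/0.181 = 1490.608
AUC_0→∞ (intramuscular injection) = 2652.875 + 1490.608 = 4143.483 ng/mL·h
F = (AUC_ev/D_ev)/(AUC_iv/D_iv) = (4143.483/40)/(5120/20) = 103.587/256 = 0.4046

F = 0.405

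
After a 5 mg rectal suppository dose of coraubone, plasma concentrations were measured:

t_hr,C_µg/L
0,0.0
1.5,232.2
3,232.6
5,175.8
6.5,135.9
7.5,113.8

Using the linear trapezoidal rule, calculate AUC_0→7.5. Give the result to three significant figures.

AUC = 1290 µg/L·hr

Trapezoidal AUC_0→7.5:
  [0→1.5]: (0.0+232.2)/2 × 1.5 = 174.15
  [1.5→3]: (232.2+232.6)/2 × 1.5 = 348.6
  [3→5]: (232.6+175.8)/2 × 2 = 408.4
  [5→6.5]: (175.8+135.9)/2 × 1.5 = 233.775
  [6.5→7.5]: (135.9+113.8)/2 × 1 = 124.85
  Sum = 1289.775 µg/L·hr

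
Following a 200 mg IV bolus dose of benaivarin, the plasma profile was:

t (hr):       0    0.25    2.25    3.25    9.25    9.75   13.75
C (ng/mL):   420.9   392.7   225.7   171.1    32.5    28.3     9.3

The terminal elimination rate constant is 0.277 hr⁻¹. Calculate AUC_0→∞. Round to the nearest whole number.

AUC = 1653 ng/mL·hr

Trapezoidal AUC_0→13.75:
  [0→0.25]: (420.9+392.7)/2 × 0.25 = 101.7
  [0.25→2.25]: (392.7+225.7)/2 × 2 = 618.4
  [2.25→3.25]: (225.7+171.1)/2 × 1 = 198.4
  [3.25→9.25]: (171.1+32.5)/2 × 6 = 610.8
  [9.25→9.75]: (32.5+28.3)/2 × 0.5 = 15.2
  [9.75→13.75]: (28.3+9.3)/2 × 4 = 75.2
  Sum = 1619.7 ng/mL·hr
Extrapolated tail: C_last / k_e = 9.3 / 0.277 = 33.574
AUC_0→∞ = 1619.7 + 33.574 = 1653.274 ng/mL·hr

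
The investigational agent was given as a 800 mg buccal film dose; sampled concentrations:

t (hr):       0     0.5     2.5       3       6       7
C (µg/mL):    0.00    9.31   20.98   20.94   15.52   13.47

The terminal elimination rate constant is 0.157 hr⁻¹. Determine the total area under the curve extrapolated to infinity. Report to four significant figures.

AUC = 198.1 µg/mL·hr

Trapezoidal AUC_0→7:
  [0→0.5]: (0.00+9.31)/2 × 0.5 = 2.3275
  [0.5→2.5]: (9.31+20.98)/2 × 2 = 30.29
  [2.5→3]: (20.98+20.94)/2 × 0.5 = 10.48
  [3→6]: (20.94+15.52)/2 × 3 = 54.69
  [6→7]: (15.52+13.47)/2 × 1 = 14.495
  Sum = 112.2825 µg/mL·hr
Extrapolated tail: C_last / k_e = 13.47 / 0.157 = 85.796
AUC_0→∞ = 112.2825 + 85.796 = 198.0785 µg/mL·hr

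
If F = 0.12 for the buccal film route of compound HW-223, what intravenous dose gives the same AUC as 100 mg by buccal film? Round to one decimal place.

Systemic exposure from an extravascular dose = F × D_ev, so the equivalent IV dose is F × D_ev.
D_iv = F × D_ev = 0.12 × 100 = 12 mg

D_iv = 12.0 mg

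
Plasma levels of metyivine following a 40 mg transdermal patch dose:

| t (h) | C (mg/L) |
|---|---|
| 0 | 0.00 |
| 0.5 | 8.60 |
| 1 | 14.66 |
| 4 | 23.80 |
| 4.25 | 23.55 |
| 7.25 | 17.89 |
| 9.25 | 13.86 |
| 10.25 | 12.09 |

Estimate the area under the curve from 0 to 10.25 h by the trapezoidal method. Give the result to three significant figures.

Trapezoidal AUC_0→10.25:
  [0→0.5]: (0.00+8.60)/2 × 0.5 = 2.15
  [0.5→1]: (8.60+14.66)/2 × 0.5 = 5.815
  [1→4]: (14.66+23.80)/2 × 3 = 57.69
  [4→4.25]: (23.80+23.55)/2 × 0.25 = 5.91875
  [4.25→7.25]: (23.55+17.89)/2 × 3 = 62.16
  [7.25→9.25]: (17.89+13.86)/2 × 2 = 31.75
  [9.25→10.25]: (13.86+12.09)/2 × 1 = 12.975
  Sum = 178.45875 mg/L·h

AUC = 178 mg/L·h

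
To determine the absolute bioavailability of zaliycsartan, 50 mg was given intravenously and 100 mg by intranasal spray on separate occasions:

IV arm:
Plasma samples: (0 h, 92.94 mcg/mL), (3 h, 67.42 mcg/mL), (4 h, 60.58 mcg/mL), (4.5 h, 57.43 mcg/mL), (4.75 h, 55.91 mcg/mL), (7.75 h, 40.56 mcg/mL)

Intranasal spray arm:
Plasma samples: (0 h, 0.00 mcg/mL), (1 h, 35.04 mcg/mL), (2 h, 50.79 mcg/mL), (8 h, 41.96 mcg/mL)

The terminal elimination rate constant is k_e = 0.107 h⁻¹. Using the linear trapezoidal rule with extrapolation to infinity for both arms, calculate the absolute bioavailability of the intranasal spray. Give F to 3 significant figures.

F = 0.419

Trapezoidal AUC_0→7.75 (IV):
  [0→3]: (92.94+67.42)/2 × 3 = 240.54
  [3→4]: (67.42+60.58)/2 × 1 = 64.0
  [4→4.5]: (60.58+57.43)/2 × 0.5 = 29.5025
  [4.5→4.75]: (57.43+55.91)/2 × 0.25 = 14.1675
  [4.75→7.75]: (55.91+40.56)/2 × 3 = 144.705
  Sum = 492.915 mcg/mL·h
IV tail: 40.56/0.107 = 379.065; AUC_iv,0→∞ = 492.915 + 379.065 = 871.98 mcg/mL·h
Trapezoidal AUC_0→8 (intranasal spray):
  [0→1]: (0.00+35.04)/2 × 1 = 17.52
  [1→2]: (35.04+50.79)/2 × 1 = 42.915
  [2→8]: (50.79+41.96)/2 × 6 = 278.25
  Sum = 338.685 mcg/mL·h
intranasal spray tail: 41.96/0.107 = 392.150; AUC_ev,0→∞ = 338.685 + 392.150 = 730.835 mcg/mL·h
F = (AUC_ev/D_ev)/(AUC_iv/D_iv) = (730.835/100)/(871.98/50) = 7.30835/17.4396 = 0.4191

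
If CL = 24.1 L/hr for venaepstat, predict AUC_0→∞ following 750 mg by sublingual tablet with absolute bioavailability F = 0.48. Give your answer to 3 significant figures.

AUC_0→∞ = F × Dose / CL
        = 0.48 × 750 / 24.1 = 14.9378 mg/L·hr

AUC = 14.9 mg/L·hr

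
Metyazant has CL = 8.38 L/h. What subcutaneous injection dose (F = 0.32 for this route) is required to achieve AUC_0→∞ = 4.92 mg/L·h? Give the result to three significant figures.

Dose = CL × AUC_0→∞ / F
     = 8.38 × 4.92 / 0.32 = 128.8425 mg

Dose = 129 mg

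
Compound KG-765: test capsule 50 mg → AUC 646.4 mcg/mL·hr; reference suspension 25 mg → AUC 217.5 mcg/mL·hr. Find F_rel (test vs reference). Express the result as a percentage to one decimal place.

F_rel = (AUC_test/D_test) / (AUC_ref/D_ref)
      = (646.4/50) / (217.5/25)
      = 12.928 / 8.7 = 1.4860 = 148.60%

F_rel = 148.6%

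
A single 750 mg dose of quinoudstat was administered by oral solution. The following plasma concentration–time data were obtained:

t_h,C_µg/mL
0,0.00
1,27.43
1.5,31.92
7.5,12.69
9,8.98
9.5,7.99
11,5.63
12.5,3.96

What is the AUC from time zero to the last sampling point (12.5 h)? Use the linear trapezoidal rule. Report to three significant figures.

AUC = 200 µg/mL·h

Trapezoidal AUC_0→12.5:
  [0→1]: (0.00+27.43)/2 × 1 = 13.715
  [1→1.5]: (27.43+31.92)/2 × 0.5 = 14.8375
  [1.5→7.5]: (31.92+12.69)/2 × 6 = 133.83
  [7.5→9]: (12.69+8.98)/2 × 1.5 = 16.2525
  [9→9.5]: (8.98+7.99)/2 × 0.5 = 4.2425
  [9.5→11]: (7.99+5.63)/2 × 1.5 = 10.215
  [11→12.5]: (5.63+3.96)/2 × 1.5 = 7.1925
  Sum = 200.285 µg/mL·h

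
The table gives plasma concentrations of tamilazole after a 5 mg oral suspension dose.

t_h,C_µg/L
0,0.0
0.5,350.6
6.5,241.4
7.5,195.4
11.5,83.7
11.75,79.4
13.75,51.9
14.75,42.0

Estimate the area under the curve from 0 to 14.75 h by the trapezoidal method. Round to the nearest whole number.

AUC = 2839 µg/L·h

Trapezoidal AUC_0→14.75:
  [0→0.5]: (0.0+350.6)/2 × 0.5 = 87.65
  [0.5→6.5]: (350.6+241.4)/2 × 6 = 1776.0
  [6.5→7.5]: (241.4+195.4)/2 × 1 = 218.4
  [7.5→11.5]: (195.4+83.7)/2 × 4 = 558.2
  [11.5→11.75]: (83.7+79.4)/2 × 0.25 = 20.3875
  [11.75→13.75]: (79.4+51.9)/2 × 2 = 131.3
  [13.75→14.75]: (51.9+42.0)/2 × 1 = 46.95
  Sum = 2838.8875 µg/L·h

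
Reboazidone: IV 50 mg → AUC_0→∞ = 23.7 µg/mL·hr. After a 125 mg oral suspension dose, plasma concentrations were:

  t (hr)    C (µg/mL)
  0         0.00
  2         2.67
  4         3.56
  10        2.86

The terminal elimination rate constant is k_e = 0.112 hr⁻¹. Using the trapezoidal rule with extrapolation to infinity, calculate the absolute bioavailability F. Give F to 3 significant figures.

Trapezoidal AUC_0→10 (oral suspension):
  [0→2]: (0.00+2.67)/2 × 2 = 2.67
  [2→4]: (2.67+3.56)/2 × 2 = 6.23
  [4→10]: (3.56+2.86)/2 × 6 = 19.26
  Sum = 28.16 µg/mL·hr
Tail: C_last/k_e = 2.86/0.112 = 25.536
AUC_0→∞ (oral suspension) = 28.16 + 25.536 = 53.696 µg/mL·hr
F = (AUC_ev/D_ev)/(AUC_iv/D_iv) = (53.696/125)/(23.7/50) = 0.429568/0.474 = 0.9063

F = 0.906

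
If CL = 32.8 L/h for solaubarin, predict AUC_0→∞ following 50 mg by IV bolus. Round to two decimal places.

AUC_0→∞ = Dose_iv / CL
        = 50 / 32.8 = 1.52439 mg/L·h

AUC = 1.52 mg/L·h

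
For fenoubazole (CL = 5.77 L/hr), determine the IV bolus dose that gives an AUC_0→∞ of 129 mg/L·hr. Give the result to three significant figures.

Dose_iv = CL × AUC_0→∞
     = 5.77 × 129 = 744.33 mg

Dose = 744 mg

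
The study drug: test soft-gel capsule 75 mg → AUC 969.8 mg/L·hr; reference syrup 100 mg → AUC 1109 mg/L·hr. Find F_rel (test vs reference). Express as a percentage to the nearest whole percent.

F_rel = 117%

F_rel = (AUC_test/D_test) / (AUC_ref/D_ref)
      = (969.8/75) / (1109/100)
      = 12.9307 / 11.09 = 1.1660 = 116.60%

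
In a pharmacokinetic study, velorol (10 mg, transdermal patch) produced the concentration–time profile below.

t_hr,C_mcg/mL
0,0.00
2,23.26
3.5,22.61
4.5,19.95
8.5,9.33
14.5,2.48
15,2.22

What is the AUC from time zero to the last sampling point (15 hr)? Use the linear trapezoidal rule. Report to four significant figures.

AUC = 174.1 mcg/mL·hr

Trapezoidal AUC_0→15:
  [0→2]: (0.00+23.26)/2 × 2 = 23.26
  [2→3.5]: (23.26+22.61)/2 × 1.5 = 34.4025
  [3.5→4.5]: (22.61+19.95)/2 × 1 = 21.28
  [4.5→8.5]: (19.95+9.33)/2 × 4 = 58.56
  [8.5→14.5]: (9.33+2.48)/2 × 6 = 35.43
  [14.5→15]: (2.48+2.22)/2 × 0.5 = 1.175
  Sum = 174.1075 mcg/mL·hr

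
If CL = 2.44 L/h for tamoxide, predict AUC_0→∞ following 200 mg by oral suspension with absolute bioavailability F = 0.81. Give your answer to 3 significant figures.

AUC_0→∞ = F × Dose / CL
        = 0.81 × 200 / 2.44 = 66.3934 mg/L·h

AUC = 66.4 mg/L·h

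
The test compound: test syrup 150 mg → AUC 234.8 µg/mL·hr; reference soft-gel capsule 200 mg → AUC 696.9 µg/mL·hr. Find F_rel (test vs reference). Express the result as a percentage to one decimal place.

F_rel = 44.9%

F_rel = (AUC_test/D_test) / (AUC_ref/D_ref)
      = (234.8/150) / (696.9/200)
      = 1.56533 / 3.4845 = 0.4492 = 44.92%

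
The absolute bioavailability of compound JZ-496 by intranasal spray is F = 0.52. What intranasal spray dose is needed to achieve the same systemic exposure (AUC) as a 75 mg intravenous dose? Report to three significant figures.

For equal systemic exposure: F × D_ev = D_iv
D_ev = D_iv / F = 75 / 0.52 = 144.231 mg

D_intranasal = 144 mg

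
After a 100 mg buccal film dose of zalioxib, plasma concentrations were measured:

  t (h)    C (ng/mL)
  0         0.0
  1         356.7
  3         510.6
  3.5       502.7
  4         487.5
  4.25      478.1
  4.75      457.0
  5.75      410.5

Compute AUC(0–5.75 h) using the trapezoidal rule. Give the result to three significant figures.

Trapezoidal AUC_0→5.75:
  [0→1]: (0.0+356.7)/2 × 1 = 178.35
  [1→3]: (356.7+510.6)/2 × 2 = 867.3
  [3→3.5]: (510.6+502.7)/2 × 0.5 = 253.325
  [3.5→4]: (502.7+487.5)/2 × 0.5 = 247.55
  [4→4.25]: (487.5+478.1)/2 × 0.25 = 120.7
  [4.25→4.75]: (478.1+457.0)/2 × 0.5 = 233.775
  [4.75→5.75]: (457.0+410.5)/2 × 1 = 433.75
  Sum = 2334.75 ng/mL·h

AUC = 2330 ng/mL·h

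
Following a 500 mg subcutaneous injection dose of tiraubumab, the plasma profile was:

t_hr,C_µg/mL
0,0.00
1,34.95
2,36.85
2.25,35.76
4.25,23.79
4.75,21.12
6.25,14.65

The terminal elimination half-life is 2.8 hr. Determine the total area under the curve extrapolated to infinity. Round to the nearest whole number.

AUC = 219 µg/mL·hr

Trapezoidal AUC_0→6.25:
  [0→1]: (0.00+34.95)/2 × 1 = 17.475
  [1→2]: (34.95+36.85)/2 × 1 = 35.9
  [2→2.25]: (36.85+35.76)/2 × 0.25 = 9.07625
  [2.25→4.25]: (35.76+23.79)/2 × 2 = 59.55
  [4.25→4.75]: (23.79+21.12)/2 × 0.5 = 11.2275
  [4.75→6.25]: (21.12+14.65)/2 × 1.5 = 26.8275
  Sum = 160.05625 µg/mL·hr
k_e = ln2 / t½ = 0.693147 / 2.8 = 0.2476 hr^-1
Extrapolated tail: C_last / k_e = 14.65 / 0.2476 = 59.168
AUC_0→∞ = 160.05625 + 59.168 = 219.22425 µg/mL·hr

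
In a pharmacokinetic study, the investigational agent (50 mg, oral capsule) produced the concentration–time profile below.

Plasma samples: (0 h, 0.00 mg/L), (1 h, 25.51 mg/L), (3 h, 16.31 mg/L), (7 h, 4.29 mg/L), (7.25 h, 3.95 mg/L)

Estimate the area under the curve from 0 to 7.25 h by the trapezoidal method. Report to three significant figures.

AUC = 96.8 mg/L·h

Trapezoidal AUC_0→7.25:
  [0→1]: (0.00+25.51)/2 × 1 = 12.755
  [1→3]: (25.51+16.31)/2 × 2 = 41.82
  [3→7]: (16.31+4.29)/2 × 4 = 41.2
  [7→7.25]: (4.29+3.95)/2 × 0.25 = 1.03
  Sum = 96.805 mg/L·h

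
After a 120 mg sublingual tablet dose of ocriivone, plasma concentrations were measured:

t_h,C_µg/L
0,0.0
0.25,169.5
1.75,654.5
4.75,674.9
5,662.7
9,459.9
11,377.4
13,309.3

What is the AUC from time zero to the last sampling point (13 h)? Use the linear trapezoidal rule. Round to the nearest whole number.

Trapezoidal AUC_0→13:
  [0→0.25]: (0.0+169.5)/2 × 0.25 = 21.1875
  [0.25→1.75]: (169.5+654.5)/2 × 1.5 = 618.0
  [1.75→4.75]: (654.5+674.9)/2 × 3 = 1994.1
  [4.75→5]: (674.9+662.7)/2 × 0.25 = 167.2
  [5→9]: (662.7+459.9)/2 × 4 = 2245.2
  [9→11]: (459.9+377.4)/2 × 2 = 837.3
  [11→13]: (377.4+309.3)/2 × 2 = 686.7
  Sum = 6569.6875 µg/L·h

AUC = 6570 µg/L·h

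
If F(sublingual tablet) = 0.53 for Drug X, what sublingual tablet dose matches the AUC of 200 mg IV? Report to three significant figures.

For equal systemic exposure: F × D_ev = D_iv
D_ev = D_iv / F = 200 / 0.53 = 377.358 mg

D_sublingual = 377 mg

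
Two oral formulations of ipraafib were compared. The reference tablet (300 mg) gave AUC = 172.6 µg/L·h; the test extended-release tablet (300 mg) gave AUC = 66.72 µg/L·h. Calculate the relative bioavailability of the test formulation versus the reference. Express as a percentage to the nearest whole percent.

F_rel = (AUC_test/D_test) / (AUC_ref/D_ref)
      = (66.72/300) / (172.6/300)
      = 0.2224 / 0.575333 = 0.3866 = 38.66%

F_rel = 39%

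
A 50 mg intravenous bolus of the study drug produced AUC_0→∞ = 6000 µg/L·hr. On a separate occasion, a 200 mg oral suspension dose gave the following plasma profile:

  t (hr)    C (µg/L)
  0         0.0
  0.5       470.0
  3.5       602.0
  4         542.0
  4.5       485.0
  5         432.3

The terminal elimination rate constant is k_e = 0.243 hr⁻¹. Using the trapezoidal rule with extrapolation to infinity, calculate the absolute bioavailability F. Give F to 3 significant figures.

Trapezoidal AUC_0→5 (oral suspension):
  [0→0.5]: (0.0+470.0)/2 × 0.5 = 117.5
  [0.5→3.5]: (470.0+602.0)/2 × 3 = 1608.0
  [3.5→4]: (602.0+542.0)/2 × 0.5 = 286.0
  [4→4.5]: (542.0+485.0)/2 × 0.5 = 256.75
  [4.5→5]: (485.0+432.3)/2 × 0.5 = 229.325
  Sum = 2497.575 µg/L·hr
Tail: C_last/k_e = 432.3/0.243 = 1779.012
AUC_0→∞ (oral suspension) = 2497.575 + 1779.012 = 4276.587 µg/L·hr
F = (AUC_ev/D_ev)/(AUC_iv/D_iv) = (4276.587/200)/(6000/50) = 21.382935/120 = 0.1782

F = 0.178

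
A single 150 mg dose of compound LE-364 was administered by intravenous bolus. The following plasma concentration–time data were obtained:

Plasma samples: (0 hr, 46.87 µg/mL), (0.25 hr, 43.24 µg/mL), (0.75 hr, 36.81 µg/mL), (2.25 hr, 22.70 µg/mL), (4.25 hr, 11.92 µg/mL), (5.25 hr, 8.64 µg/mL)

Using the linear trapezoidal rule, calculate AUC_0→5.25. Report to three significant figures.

AUC = 121 µg/mL·hr

Trapezoidal AUC_0→5.25:
  [0→0.25]: (46.87+43.24)/2 × 0.25 = 11.26375
  [0.25→0.75]: (43.24+36.81)/2 × 0.5 = 20.0125
  [0.75→2.25]: (36.81+22.70)/2 × 1.5 = 44.6325
  [2.25→4.25]: (22.70+11.92)/2 × 2 = 34.62
  [4.25→5.25]: (11.92+8.64)/2 × 1 = 10.28
  Sum = 120.80875 µg/mL·hr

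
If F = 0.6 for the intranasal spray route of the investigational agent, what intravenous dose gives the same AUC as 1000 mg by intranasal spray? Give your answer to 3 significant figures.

Systemic exposure from an extravascular dose = F × D_ev, so the equivalent IV dose is F × D_ev.
D_iv = F × D_ev = 0.6 × 1000 = 600 mg

D_iv = 600 mg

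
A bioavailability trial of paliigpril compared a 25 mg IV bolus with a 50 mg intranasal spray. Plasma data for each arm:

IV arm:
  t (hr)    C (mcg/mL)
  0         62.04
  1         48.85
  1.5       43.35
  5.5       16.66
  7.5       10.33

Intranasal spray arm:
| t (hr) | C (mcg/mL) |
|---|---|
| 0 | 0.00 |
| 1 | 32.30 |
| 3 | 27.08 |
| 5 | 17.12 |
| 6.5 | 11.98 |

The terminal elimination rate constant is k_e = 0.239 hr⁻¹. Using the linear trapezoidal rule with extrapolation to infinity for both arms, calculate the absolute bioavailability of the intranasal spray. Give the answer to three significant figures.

F = 0.357

Trapezoidal AUC_0→7.5 (IV):
  [0→1]: (62.04+48.85)/2 × 1 = 55.445
  [1→1.5]: (48.85+43.35)/2 × 0.5 = 23.05
  [1.5→5.5]: (43.35+16.66)/2 × 4 = 120.02
  [5.5→7.5]: (16.66+10.33)/2 × 2 = 26.99
  Sum = 225.505 mcg/mL·hr
IV tail: 10.33/0.239 = 43.222; AUC_iv,0→∞ = 225.505 + 43.222 = 268.727 mcg/mL·hr
Trapezoidal AUC_0→6.5 (intranasal spray):
  [0→1]: (0.00+32.30)/2 × 1 = 16.15
  [1→3]: (32.30+27.08)/2 × 2 = 59.38
  [3→5]: (27.08+17.12)/2 × 2 = 44.2
  [5→6.5]: (17.12+11.98)/2 × 1.5 = 21.825
  Sum = 141.555 mcg/mL·hr
intranasal spray tail: 11.98/0.239 = 50.126; AUC_ev,0→∞ = 141.555 + 50.126 = 191.681 mcg/mL·hr
F = (AUC_ev/D_ev)/(AUC_iv/D_iv) = (191.681/50)/(268.727/25) = 3.83362/10.74908 = 0.3566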